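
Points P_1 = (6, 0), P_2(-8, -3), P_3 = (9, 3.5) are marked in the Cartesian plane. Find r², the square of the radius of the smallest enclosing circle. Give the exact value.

Side lengths²: P_1P_2² = 205, P_1P_3² = 21.25, P_2P_3² = 331.25.
Since P_2P_3² = 331.25 ≥ 205 + 21.25 = 226.25, the angle opposite P_2P_3 is not acute, so the smallest enclosing circle has P_2P_3 as diameter.
Centre = midpoint of P_2P_3 = (0.5, 0.25), r² = 331.25/4 = 82.8125.

82.8125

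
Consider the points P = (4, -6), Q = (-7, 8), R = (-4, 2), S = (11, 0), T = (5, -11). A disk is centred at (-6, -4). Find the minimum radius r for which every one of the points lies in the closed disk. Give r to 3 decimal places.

The required radius is the distance from (-6, -4) to the farthest point.
Squared distances: 104, 145, 40, 305, 170.
Maximum is 305, attained at S.
r = √305 ≈ 17.464.

17.464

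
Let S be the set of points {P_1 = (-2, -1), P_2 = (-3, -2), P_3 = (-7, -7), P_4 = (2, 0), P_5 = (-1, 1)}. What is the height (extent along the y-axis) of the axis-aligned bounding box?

max y = 1, min y = -7, so height = 8.

8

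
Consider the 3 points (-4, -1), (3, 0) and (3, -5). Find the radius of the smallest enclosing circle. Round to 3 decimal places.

Call the three points A, B, C in the order given.
Side lengths²: AB² = 50, AC² = 65, BC² = 25.
Since AC² = 65 < 50 + 25 = 75, the triangle is acute, so the smallest enclosing circle is the circumcircle.
Circumcentre = (-3/14, -2.5), r² = 1625/98.
r = √(1625/98) ≈ 4.072.

4.072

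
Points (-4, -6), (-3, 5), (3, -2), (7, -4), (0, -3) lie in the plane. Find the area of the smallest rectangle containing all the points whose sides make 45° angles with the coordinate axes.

123.5

In coordinates u = x + y, v = x − y the rectangle is axis-aligned; the map (x,y)→(u,v) scales areas by 2.
u-values: -10, 2, 1, 3, -3; range = 3 − (-10) = 13.
v-values: 2, -8, 5, 11, 3; range = 11 − (-8) = 19.
Area = (13 × 19) / 2 = 123.5.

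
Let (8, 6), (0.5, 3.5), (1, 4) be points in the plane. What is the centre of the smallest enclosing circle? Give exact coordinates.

(4.25, 4.75)

Call the three points A, B, C in the order given.
Side lengths²: AB² = 62.5, AC² = 53, BC² = 0.5.
Since AB² = 62.5 ≥ 53 + 0.5 = 53.5, the angle opposite AB is not acute, so the smallest enclosing circle has AB as diameter.
Centre = midpoint of AB = (4.25, 4.75), r² = 62.5/4 = 15.625.
Centre = (4.25, 4.75).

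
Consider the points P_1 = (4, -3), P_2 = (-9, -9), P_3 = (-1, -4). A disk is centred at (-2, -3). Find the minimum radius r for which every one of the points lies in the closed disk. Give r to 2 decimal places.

9.22

The required radius is the distance from (-2, -3) to the farthest point.
Squared distances: 36, 85, 2.
Maximum is 85, attained at P_2.
r = √85 ≈ 9.22.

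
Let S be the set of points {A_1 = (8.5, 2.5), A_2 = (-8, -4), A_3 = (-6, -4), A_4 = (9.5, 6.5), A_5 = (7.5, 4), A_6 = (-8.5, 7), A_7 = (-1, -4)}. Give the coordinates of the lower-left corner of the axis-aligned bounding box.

(-8.5, -4)

x-range [-8.5, 9.5], y-range [-4, 7].
The lower-left corner is (-8.5, -4).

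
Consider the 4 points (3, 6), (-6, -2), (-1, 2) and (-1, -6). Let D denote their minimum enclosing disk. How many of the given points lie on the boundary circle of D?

3

The minimum enclosing circle of a finite set is fixed by two of the points (as a diameter) or three (as a circumcircle).
The minimum enclosing circle is determined by three boundary points: (3, 6), (-6, -2), (-1, -6).
Their circumcentre is (-1/38, 13/38) with r² = 29725/722.
The farthest remaining point (-1, 2) is at distance² 2669/722 ≤ 29725/722.
The points at distance exactly r from the centre are (3, 6), (-6, -2), (-1, -6) — 3 points.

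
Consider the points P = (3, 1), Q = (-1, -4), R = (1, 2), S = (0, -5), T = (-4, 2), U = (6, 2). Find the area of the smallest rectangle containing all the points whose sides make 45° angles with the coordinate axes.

In coordinates u = x + y, v = x − y the rectangle is axis-aligned; the map (x,y)→(u,v) scales areas by 2.
u-values: 4, -5, 3, -5, -2, 8; range = 8 − (-5) = 13.
v-values: 2, 3, -1, 5, -6, 4; range = 5 − (-6) = 11.
Area = (13 × 11) / 2 = 71.5.

71.5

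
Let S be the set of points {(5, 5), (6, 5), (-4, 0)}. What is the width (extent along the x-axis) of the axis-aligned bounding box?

max x = 6, min x = -4, so width = 10.

10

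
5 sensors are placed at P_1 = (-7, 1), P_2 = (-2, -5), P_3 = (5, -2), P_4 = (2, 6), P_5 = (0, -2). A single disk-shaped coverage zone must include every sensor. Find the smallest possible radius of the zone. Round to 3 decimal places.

By Welzl's lemma the MEC is supported by two points (diametrically opposite) or three points (on a circumcircle).
The minimum enclosing circle is determined by three boundary points: P_1, P_3, P_4.
Their circumcentre is (-45/58, 23/58) with r² = 65773/1682.
The farthest remaining point P_2 is at distance² 51505/1682 ≤ 65773/1682.
r = √(65773/1682) ≈ 6.253.

6.253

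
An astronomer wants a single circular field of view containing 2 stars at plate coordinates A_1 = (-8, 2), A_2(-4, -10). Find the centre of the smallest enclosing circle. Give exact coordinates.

(-6, -4)

The smallest circle enclosing two points has them as diameter endpoints.
Centre = midpoint = (-6, -4); r² = |A_1A_2|²/4 = 160/4 = 40.
Centre = (-6, -4).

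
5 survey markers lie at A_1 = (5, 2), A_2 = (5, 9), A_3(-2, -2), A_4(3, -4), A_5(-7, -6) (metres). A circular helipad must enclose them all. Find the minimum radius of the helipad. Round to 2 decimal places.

A smallest enclosing disk is always determined by at most three of the input points on its boundary.
The farthest pair is A_2–A_5 with squared distance 369. The circle on this segment as diameter has centre (-1, 1.5) and r² = 369/4 = 92.25.
Check A_1: distance² to centre = 36.25 ≤ 92.25, so it lies inside.
All remaining points lie in this disk, and no smaller disk contains both endpoints, so this is the minimum enclosing circle.
r = √(92.25) ≈ 9.60.

9.60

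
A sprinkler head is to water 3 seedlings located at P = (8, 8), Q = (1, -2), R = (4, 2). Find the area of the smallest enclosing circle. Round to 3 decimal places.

Side lengths²: PQ² = 149, PR² = 52, QR² = 25.
Since PQ² = 149 ≥ 52 + 25 = 77, the angle opposite PQ is not acute, so the smallest enclosing circle has PQ as diameter.
Centre = midpoint of PQ = (4.5, 3), r² = 149/4 = 37.25.
Area = π·r² = π·37.25 ≈ 117.024.

117.024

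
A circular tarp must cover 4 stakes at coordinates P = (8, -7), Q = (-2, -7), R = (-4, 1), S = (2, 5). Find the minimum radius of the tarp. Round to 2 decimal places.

A smallest enclosing disk is always determined by at most three of the input points on its boundary.
The minimum enclosing circle is determined by three boundary points: P, R, S.
Their circumcentre is (2.5, -2.25) with r² = 52.8125.
The farthest remaining point Q is at distance² 42.8125 ≤ 52.8125.
r = √(52.8125) ≈ 7.27.

7.27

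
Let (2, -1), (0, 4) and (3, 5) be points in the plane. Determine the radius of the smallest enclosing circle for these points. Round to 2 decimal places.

3.05

Call the three points A, B, C in the order given.
Side lengths²: AB² = 29, AC² = 37, BC² = 10.
Since AC² = 37 < 29 + 10 = 39, the triangle is acute, so the smallest enclosing circle is the circumcircle.
Circumcentre = (79/34, 69/34), r² = 5365/578.
r = √(5365/578) ≈ 3.05.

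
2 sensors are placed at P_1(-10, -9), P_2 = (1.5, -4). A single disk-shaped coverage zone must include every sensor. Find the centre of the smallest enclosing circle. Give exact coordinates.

The smallest circle enclosing two points has them as diameter endpoints.
Centre = midpoint = (-4.25, -6.5); r² = |P_1P_2|²/4 = 157.25/4 = 39.3125.
Centre = (-4.25, -6.5).

(-4.25, -6.5)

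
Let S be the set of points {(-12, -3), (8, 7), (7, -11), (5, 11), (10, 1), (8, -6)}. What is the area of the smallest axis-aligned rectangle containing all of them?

484

x ranges over [-12, 10], width 22.
y ranges over [-11, 11], height 22.
Area = 22 × 22 = 484.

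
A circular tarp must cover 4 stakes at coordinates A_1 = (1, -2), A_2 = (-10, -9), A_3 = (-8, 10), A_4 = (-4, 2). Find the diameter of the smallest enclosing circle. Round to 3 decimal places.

19.161

By Welzl's lemma the MEC is supported by two points (diametrically opposite) or three points (on a circumcircle).
The minimum enclosing circle is determined by three boundary points: A_1, A_2, A_3.
Their circumcentre is (-215/26, 11/26) with r² = 31025/338.
The farthest remaining point A_4 is at distance² 7001/338 ≤ 31025/338.
Diameter = 2r = 2√(31025/338) ≈ 19.161.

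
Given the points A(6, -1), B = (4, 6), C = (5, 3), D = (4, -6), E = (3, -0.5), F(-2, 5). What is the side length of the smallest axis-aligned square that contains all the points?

12

The bounding box has width 8 and height 12.
An axis-aligned square enclosing the set must have side ≥ max(width, height).
So the minimum side is max(8, 12) = 12.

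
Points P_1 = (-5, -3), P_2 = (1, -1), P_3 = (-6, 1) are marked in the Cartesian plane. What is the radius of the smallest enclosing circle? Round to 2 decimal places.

Side lengths²: P_1P_2² = 40, P_1P_3² = 17, P_2P_3² = 53.
Since P_2P_3² = 53 < 40 + 17 = 57, the triangle is acute, so the smallest enclosing circle is the circumcircle.
Circumcentre = (-67/26, -7/26), r² = 4505/338.
r = √(4505/338) ≈ 3.65.

3.65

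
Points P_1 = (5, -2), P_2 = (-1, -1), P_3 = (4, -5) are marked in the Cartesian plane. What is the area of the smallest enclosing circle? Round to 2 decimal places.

Side lengths²: P_1P_2² = 37, P_1P_3² = 10, P_2P_3² = 41.
Since P_2P_3² = 41 < 37 + 10 = 47, the triangle is acute, so the smallest enclosing circle is the circumcircle.
Circumcentre = (69/38, -99/38), r² = 7585/722.
Area = π·r² = π·7585/722 ≈ 33.00.

33.00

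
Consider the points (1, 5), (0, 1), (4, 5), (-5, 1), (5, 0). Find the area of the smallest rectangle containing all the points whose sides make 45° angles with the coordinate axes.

71.5

In coordinates u = x + y, v = x − y the rectangle is axis-aligned; the map (x,y)→(u,v) scales areas by 2.
u-values: 6, 1, 9, -4, 5; range = 9 − (-4) = 13.
v-values: -4, -1, -1, -6, 5; range = 5 − (-6) = 11.
Area = (13 × 11) / 2 = 71.5.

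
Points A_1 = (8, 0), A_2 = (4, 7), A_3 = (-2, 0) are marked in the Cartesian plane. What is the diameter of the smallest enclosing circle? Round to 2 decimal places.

Side lengths²: A_1A_2² = 65, A_1A_3² = 100, A_2A_3² = 85.
Since A_1A_3² = 100 < 85 + 65 = 150, the triangle is acute, so the smallest enclosing circle is the circumcircle.
Circumcentre = (3, 25/14), r² = 5525/196.
Diameter = 2r = 2√(5525/196) ≈ 10.62.

10.62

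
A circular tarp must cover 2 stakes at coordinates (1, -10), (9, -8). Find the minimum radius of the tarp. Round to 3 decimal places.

4.123

The smallest circle enclosing two points has them as diameter endpoints.
Centre = midpoint = (5, -9); r² = |(1, -10)−(9, -8)|²/4 = 68/4 = 17.
r = √17 ≈ 4.123.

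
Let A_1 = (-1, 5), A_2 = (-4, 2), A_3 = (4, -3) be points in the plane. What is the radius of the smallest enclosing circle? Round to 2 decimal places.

Side lengths²: A_1A_2² = 18, A_1A_3² = 89, A_2A_3² = 89.
Since A_2A_3² = 89 < 89 + 18 = 107, the triangle is acute, so the smallest enclosing circle is the circumcircle.
Circumcentre = (15/26, 11/26), r² = 7921/338.
r = √(7921/338) ≈ 4.84.

4.84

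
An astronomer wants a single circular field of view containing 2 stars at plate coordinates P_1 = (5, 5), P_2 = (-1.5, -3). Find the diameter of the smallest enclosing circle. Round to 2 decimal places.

The smallest circle enclosing two points has them as diameter endpoints.
Centre = midpoint = (1.75, 1); r² = |P_1P_2|²/4 = 106.25/4 = 26.5625.
Diameter = 2r = 2√(26.5625) ≈ 10.31.

10.31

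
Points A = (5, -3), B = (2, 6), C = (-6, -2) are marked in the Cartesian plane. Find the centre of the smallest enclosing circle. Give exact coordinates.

(-0.25, 0.25)

Side lengths²: AB² = 90, AC² = 122, BC² = 128.
Since BC² = 128 < 122 + 90 = 212, the triangle is acute, so the smallest enclosing circle is the circumcircle.
Circumcentre = (-0.25, 0.25), r² = 38.125.
Centre = (-0.25, 0.25).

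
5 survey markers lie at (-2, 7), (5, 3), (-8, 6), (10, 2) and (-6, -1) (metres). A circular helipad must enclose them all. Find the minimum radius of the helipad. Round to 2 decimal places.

The farthest pair is (-8, 6)–(10, 2) with squared distance 340. The circle on this segment as diameter has centre (1, 4) and r² = 340/4 = 85.
Check (-2, 7): distance² to centre = 18 ≤ 85, so it lies inside.
All remaining points lie in this disk, and no smaller disk contains both endpoints, so this is the minimum enclosing circle.
r = √85 ≈ 9.22.

9.22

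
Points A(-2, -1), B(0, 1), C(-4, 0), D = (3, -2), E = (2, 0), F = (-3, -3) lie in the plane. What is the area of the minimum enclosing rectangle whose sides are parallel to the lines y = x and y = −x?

In coordinates u = x + y, v = x − y the rectangle is axis-aligned; the map (x,y)→(u,v) scales areas by 2.
u-values: -3, 1, -4, 1, 2, -6; range = 2 − (-6) = 8.
v-values: -1, -1, -4, 5, 2, 0; range = 5 − (-4) = 9.
Area = (8 × 9) / 2 = 36.

36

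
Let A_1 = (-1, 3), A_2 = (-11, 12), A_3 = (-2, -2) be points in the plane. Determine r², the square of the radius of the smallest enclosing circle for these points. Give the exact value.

Side lengths²: A_1A_2² = 181, A_1A_3² = 26, A_2A_3² = 277.
Since A_2A_3² = 277 ≥ 181 + 26 = 207, the angle opposite A_2A_3 is not acute, so the smallest enclosing circle has A_2A_3 as diameter.
Centre = midpoint of A_2A_3 = (-6.5, 5), r² = 277/4 = 69.25.

69.25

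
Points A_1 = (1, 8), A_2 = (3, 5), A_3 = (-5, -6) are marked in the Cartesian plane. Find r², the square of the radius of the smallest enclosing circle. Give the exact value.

Side lengths²: A_1A_2² = 13, A_1A_3² = 232, A_2A_3² = 185.
Since A_1A_3² = 232 ≥ 185 + 13 = 198, the angle opposite A_1A_3 is not acute, so the smallest enclosing circle has A_1A_3 as diameter.
Centre = midpoint of A_1A_3 = (-2, 1), r² = 232/4 = 58.

58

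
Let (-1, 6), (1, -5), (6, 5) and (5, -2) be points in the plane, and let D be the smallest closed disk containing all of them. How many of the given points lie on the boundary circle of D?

A smallest enclosing disk is always determined by at most three of the input points on its boundary.
The minimum enclosing circle is determined by three boundary points: (-1, 6), (1, -5), (6, 5).
Their circumcentre is (11/6, 5/6) with r² = 625/18.
The farthest remaining point (5, -2) is at distance² 325/18 ≤ 625/18.
The points at distance exactly r from the centre are (-1, 6), (1, -5), (6, 5) — 3 points.

3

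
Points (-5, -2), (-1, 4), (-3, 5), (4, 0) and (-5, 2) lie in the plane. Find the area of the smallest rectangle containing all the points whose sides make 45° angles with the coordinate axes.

66

In coordinates u = x + y, v = x − y the rectangle is axis-aligned; the map (x,y)→(u,v) scales areas by 2.
u-values: -7, 3, 2, 4, -3; range = 4 − (-7) = 11.
v-values: -3, -5, -8, 4, -7; range = 4 − (-8) = 12.
Area = (11 × 12) / 2 = 66.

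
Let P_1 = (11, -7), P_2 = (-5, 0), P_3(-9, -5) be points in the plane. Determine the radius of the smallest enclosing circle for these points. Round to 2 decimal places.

10.05

Side lengths²: P_1P_2² = 305, P_1P_3² = 404, P_2P_3² = 41.
Since P_1P_3² = 404 ≥ 305 + 41 = 346, the angle opposite P_1P_3 is not acute, so the smallest enclosing circle has P_1P_3 as diameter.
Centre = midpoint of P_1P_3 = (1, -6), r² = 404/4 = 101.
r = √101 ≈ 10.05.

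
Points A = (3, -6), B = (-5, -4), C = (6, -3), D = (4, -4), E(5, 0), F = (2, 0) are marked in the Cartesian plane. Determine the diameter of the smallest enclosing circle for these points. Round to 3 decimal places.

11.064

By Welzl's lemma the MEC is supported by two points (diametrically opposite) or three points (on a circumcircle).
The minimum enclosing circle is determined by three boundary points: B, C, E.
Their circumcentre is (8/17, -54/17) with r² = 8845/289.
The farthest remaining point A is at distance² 4153/289 ≤ 8845/289.
Diameter = 2r = 2√(8845/289) ≈ 11.064.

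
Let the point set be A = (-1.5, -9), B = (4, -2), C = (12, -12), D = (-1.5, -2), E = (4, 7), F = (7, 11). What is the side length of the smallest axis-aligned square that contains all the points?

The bounding box has width 13.5 and height 23.
An axis-aligned square enclosing the set must have side ≥ max(width, height).
So the minimum side is max(13.5, 23) = 23.

23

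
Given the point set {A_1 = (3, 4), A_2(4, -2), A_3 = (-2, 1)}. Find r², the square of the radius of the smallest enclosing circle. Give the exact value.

Side lengths²: A_1A_2² = 37, A_1A_3² = 34, A_2A_3² = 45.
Since A_2A_3² = 45 < 37 + 34 = 71, the triangle is acute, so the smallest enclosing circle is the circumcircle.
Circumcentre = (35/22, 15/22), r² = 3145/242.

3145/242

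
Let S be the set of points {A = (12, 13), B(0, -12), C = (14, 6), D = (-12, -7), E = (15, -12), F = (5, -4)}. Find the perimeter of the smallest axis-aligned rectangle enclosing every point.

104

Width = max x − min x = 15 − (-12) = 27.
Height = max y − min y = 13 − (-12) = 25.
Perimeter = 2(27 + 25) = 104.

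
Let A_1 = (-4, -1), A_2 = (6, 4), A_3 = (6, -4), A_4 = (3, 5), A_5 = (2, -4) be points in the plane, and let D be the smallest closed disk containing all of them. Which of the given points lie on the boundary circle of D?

A_1, A_2, A_3

The minimum enclosing circle is determined by three boundary points: A_1, A_2, A_3.
Their circumcentre is (1.75, 0) with r² = 34.0625.
The farthest remaining point A_4 is at distance² 26.5625 ≤ 34.0625.
The points at distance exactly r from the centre are A_1, A_2, A_3 — 3 points.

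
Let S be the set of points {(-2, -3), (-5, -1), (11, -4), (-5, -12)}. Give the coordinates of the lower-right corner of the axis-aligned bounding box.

(11, -12)

x-range [-5, 11], y-range [-12, -1].
The lower-right corner is (11, -12).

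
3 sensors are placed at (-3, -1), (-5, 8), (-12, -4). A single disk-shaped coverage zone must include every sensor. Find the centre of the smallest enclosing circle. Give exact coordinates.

Call the three points A, B, C in the order given.
Side lengths²: AB² = 85, AC² = 90, BC² = 193.
Since BC² = 193 ≥ 90 + 85 = 175, the angle opposite BC is not acute, so the smallest enclosing circle has BC as diameter.
Centre = midpoint of BC = (-8.5, 2), r² = 193/4 = 48.25.
Centre = (-8.5, 2).

(-8.5, 2)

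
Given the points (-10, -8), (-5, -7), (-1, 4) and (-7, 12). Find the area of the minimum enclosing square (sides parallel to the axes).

The bounding box has width 9 and height 20.
An axis-aligned square enclosing the set must have side ≥ max(width, height).
So the minimum side is max(9, 20) = 20.
Area = 20² = 400.

400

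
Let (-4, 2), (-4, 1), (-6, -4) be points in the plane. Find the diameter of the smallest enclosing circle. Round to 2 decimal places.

6.32

Call the three points A, B, C in the order given.
Side lengths²: AB² = 1, AC² = 40, BC² = 29.
Since AC² = 40 ≥ 29 + 1 = 30, the angle opposite AC is not acute, so the smallest enclosing circle has AC as diameter.
Centre = midpoint of AC = (-5, -1), r² = 40/4 = 10.
Diameter = 2r = 2√10 ≈ 6.32.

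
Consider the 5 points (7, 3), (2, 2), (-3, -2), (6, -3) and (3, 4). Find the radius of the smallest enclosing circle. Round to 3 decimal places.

5.590

By Welzl's lemma the MEC is supported by two points (diametrically opposite) or three points (on a circumcircle).
The farthest pair is (7, 3)–(-3, -2) with squared distance 125. The circle on this segment as diameter has centre (2, 0.5) and r² = 125/4 = 31.25.
Check (2, 2): distance² to centre = 2.25 ≤ 31.25, so it lies inside.
All remaining points lie in this disk, and no smaller disk contains both endpoints, so this is the minimum enclosing circle.
r = √(31.25) ≈ 5.590.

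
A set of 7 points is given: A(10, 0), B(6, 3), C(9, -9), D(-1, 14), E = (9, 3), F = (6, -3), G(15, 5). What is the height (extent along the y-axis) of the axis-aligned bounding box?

max y = 14, min y = -9, so height = 23.

23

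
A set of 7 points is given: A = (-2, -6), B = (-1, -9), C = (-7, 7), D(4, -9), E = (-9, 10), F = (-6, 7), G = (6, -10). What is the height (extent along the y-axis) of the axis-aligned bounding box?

max y = 10, min y = -10, so height = 20.

20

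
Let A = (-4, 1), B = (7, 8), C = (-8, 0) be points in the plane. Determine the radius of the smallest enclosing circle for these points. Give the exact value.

Side lengths²: AB² = 170, AC² = 17, BC² = 289.
Since BC² = 289 ≥ 170 + 17 = 187, the angle opposite BC is not acute, so the smallest enclosing circle has BC as diameter.
Centre = midpoint of BC = (-0.5, 4), r² = 289/4 = 72.25.
r = √(72.25) = 8.5.

8.5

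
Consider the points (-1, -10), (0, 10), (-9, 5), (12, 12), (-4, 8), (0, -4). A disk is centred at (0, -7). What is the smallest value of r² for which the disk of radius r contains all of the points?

505

The required radius is the distance from (0, -7) to the farthest point.
Squared distances: 10, 289, 225, 505, 241, 9.
Maximum is 505, attained at (12, 12).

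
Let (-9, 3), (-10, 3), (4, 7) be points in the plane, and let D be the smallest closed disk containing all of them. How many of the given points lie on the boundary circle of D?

2

Call the three points A, B, C in the order given.
Side lengths²: AB² = 1, AC² = 185, BC² = 212.
Since BC² = 212 ≥ 185 + 1 = 186, the angle opposite BC is not acute, so the smallest enclosing circle has BC as diameter.
Centre = midpoint of BC = (-3, 5), r² = 212/4 = 53.
The points at distance exactly r from the centre are (-10, 3), (4, 7) — 2 points.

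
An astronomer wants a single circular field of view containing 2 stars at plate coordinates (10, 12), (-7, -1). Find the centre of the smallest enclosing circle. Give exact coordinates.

The smallest circle enclosing two points has them as diameter endpoints.
Centre = midpoint = (1.5, 5.5); r² = |(10, 12)−(-7, -1)|²/4 = 458/4 = 114.5.
Centre = (1.5, 5.5).

(1.5, 5.5)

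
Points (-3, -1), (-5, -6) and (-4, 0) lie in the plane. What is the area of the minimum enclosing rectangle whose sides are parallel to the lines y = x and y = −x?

In coordinates u = x + y, v = x − y the rectangle is axis-aligned; the map (x,y)→(u,v) scales areas by 2.
u-values: -4, -11, -4; range = -4 − (-11) = 7.
v-values: -2, 1, -4; range = 1 − (-4) = 5.
Area = (7 × 5) / 2 = 17.5.

17.5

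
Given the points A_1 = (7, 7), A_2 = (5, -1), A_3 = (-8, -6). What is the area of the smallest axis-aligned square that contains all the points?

The bounding box has width 15 and height 13.
An axis-aligned square enclosing the set must have side ≥ max(width, height).
So the minimum side is max(15, 13) = 15.
Area = 15² = 225.

225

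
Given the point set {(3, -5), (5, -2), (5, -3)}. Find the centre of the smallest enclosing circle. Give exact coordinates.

(4, -3.5)

Call the three points A, B, C in the order given.
Side lengths²: AB² = 13, AC² = 8, BC² = 1.
Since AB² = 13 ≥ 8 + 1 = 9, the angle opposite AB is not acute, so the smallest enclosing circle has AB as diameter.
Centre = midpoint of AB = (4, -3.5), r² = 13/4 = 3.25.
Centre = (4, -3.5).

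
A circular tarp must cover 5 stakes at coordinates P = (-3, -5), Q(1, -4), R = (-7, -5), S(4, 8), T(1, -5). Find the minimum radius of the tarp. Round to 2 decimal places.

The minimum enclosing circle of a finite set is fixed by two of the points (as a diameter) or three (as a circumcircle).
The farthest pair is R–S with squared distance 290. The circle on this segment as diameter has centre (-1.5, 1.5) and r² = 290/4 = 72.5.
Check P: distance² to centre = 44.5 ≤ 72.5, so it lies inside.
All remaining points lie in this disk, and no smaller disk contains both endpoints, so this is the minimum enclosing circle.
r = √(72.5) ≈ 8.51.

8.51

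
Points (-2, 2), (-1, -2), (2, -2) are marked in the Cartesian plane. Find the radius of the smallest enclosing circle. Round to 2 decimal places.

Call the three points A, B, C in the order given.
Side lengths²: AB² = 17, AC² = 32, BC² = 9.
Since AC² = 32 ≥ 17 + 9 = 26, the angle opposite AC is not acute, so the smallest enclosing circle has AC as diameter.
Centre = midpoint of AC = (0, 0), r² = 32/4 = 8.
r = √8 ≈ 2.83.

2.83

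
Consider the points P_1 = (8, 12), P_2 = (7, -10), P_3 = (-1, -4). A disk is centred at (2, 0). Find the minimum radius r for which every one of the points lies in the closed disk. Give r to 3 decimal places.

The required radius is the distance from (2, 0) to the farthest point.
Squared distances: 180, 125, 25.
Maximum is 180, attained at P_1.
r = √180 ≈ 13.416.

13.416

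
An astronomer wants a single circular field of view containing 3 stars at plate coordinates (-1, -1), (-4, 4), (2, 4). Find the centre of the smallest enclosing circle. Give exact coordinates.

Call the three points A, B, C in the order given.
Side lengths²: AB² = 34, AC² = 34, BC² = 36.
Since BC² = 36 < 34 + 34 = 68, the triangle is acute, so the smallest enclosing circle is the circumcircle.
Circumcentre = (-1, 2.4), r² = 11.56.
Centre = (-1, 2.4).

(-1, 2.4)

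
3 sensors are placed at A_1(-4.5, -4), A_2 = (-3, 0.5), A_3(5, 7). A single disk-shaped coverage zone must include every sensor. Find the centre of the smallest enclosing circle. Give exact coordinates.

Side lengths²: A_1A_2² = 22.5, A_1A_3² = 211.25, A_2A_3² = 106.25.
Since A_1A_3² = 211.25 ≥ 106.25 + 22.5 = 128.75, the angle opposite A_1A_3 is not acute, so the smallest enclosing circle has A_1A_3 as diameter.
Centre = midpoint of A_1A_3 = (0.25, 1.5), r² = 211.25/4 = 52.8125.
Centre = (0.25, 1.5).

(0.25, 1.5)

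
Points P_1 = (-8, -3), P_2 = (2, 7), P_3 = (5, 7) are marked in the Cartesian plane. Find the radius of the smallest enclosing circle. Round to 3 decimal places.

Side lengths²: P_1P_2² = 200, P_1P_3² = 269, P_2P_3² = 9.
Since P_1P_3² = 269 ≥ 200 + 9 = 209, the angle opposite P_1P_3 is not acute, so the smallest enclosing circle has P_1P_3 as diameter.
Centre = midpoint of P_1P_3 = (-1.5, 2), r² = 269/4 = 67.25.
r = √(67.25) ≈ 8.201.

8.201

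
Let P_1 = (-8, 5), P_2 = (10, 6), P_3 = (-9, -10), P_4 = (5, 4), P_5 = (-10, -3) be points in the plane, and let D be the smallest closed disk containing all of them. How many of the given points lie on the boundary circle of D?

The farthest pair is P_2–P_3 with squared distance 617. The circle on this segment as diameter has centre (0.5, -2) and r² = 617/4 = 154.25.
Check P_1: distance² to centre = 121.25 ≤ 154.25, so it lies inside.
All remaining points lie in this disk, and no smaller disk contains both endpoints, so this is the minimum enclosing circle.
The points at distance exactly r from the centre are P_2, P_3 — 2 points.

2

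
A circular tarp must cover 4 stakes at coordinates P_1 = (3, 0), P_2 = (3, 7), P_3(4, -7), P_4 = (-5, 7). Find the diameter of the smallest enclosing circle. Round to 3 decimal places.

By Welzl's lemma the MEC is supported by two points (diametrically opposite) or three points (on a circumcircle).
The farthest pair is P_3–P_4 with squared distance 277. The circle on this segment as diameter has centre (-0.5, 0) and r² = 277/4 = 69.25.
Check P_1: distance² to centre = 12.25 ≤ 69.25, so it lies inside.
All remaining points lie in this disk, and no smaller disk contains both endpoints, so this is the minimum enclosing circle.
Diameter = 2r = 2√(69.25) ≈ 16.643.

16.643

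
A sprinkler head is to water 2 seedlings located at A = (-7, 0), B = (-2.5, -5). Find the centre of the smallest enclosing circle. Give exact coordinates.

(-4.75, -2.5)

The smallest circle enclosing two points has them as diameter endpoints.
Centre = midpoint = (-4.75, -2.5); r² = |AB|²/4 = 45.25/4 = 11.3125.
Centre = (-4.75, -2.5).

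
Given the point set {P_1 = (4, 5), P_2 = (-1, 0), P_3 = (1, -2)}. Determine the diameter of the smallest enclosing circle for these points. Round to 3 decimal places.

Side lengths²: P_1P_2² = 50, P_1P_3² = 58, P_2P_3² = 8.
Since P_1P_3² = 58 ≥ 50 + 8 = 58, the angle opposite P_1P_3 is not acute, so the smallest enclosing circle has P_1P_3 as diameter.
Centre = midpoint of P_1P_3 = (2.5, 1.5), r² = 58/4 = 14.5.
Diameter = 2r = 2√(14.5) ≈ 7.616.

7.616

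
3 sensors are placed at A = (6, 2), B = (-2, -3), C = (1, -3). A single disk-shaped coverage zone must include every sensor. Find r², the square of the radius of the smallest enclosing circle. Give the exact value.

22.25

Side lengths²: AB² = 89, AC² = 50, BC² = 9.
Since AB² = 89 ≥ 50 + 9 = 59, the angle opposite AB is not acute, so the smallest enclosing circle has AB as diameter.
Centre = midpoint of AB = (2, -0.5), r² = 89/4 = 22.25.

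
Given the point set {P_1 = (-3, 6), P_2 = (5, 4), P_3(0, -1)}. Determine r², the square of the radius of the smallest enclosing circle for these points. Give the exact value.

19.72

Side lengths²: P_1P_2² = 68, P_1P_3² = 58, P_2P_3² = 50.
Since P_1P_2² = 68 < 58 + 50 = 108, the triangle is acute, so the smallest enclosing circle is the circumcircle.
Circumcentre = (0.6, 3.4), r² = 19.72.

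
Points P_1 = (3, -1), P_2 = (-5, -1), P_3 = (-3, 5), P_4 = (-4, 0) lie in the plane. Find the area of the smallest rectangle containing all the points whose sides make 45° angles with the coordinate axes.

In coordinates u = x + y, v = x − y the rectangle is axis-aligned; the map (x,y)→(u,v) scales areas by 2.
u-values: 2, -6, 2, -4; range = 2 − (-6) = 8.
v-values: 4, -4, -8, -4; range = 4 − (-8) = 12.
Area = (8 × 12) / 2 = 48.

48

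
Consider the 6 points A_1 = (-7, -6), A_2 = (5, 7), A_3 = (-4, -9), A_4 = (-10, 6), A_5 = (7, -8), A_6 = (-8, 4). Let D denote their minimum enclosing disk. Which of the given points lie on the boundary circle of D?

By Welzl's lemma the MEC is supported by two points (diametrically opposite) or three points (on a circumcircle).
The farthest pair is A_4–A_5 with squared distance 485. The circle on this segment as diameter has centre (-1.5, -1) and r² = 485/4 = 121.25.
Check A_1: distance² to centre = 55.25 ≤ 121.25, so it lies inside.
All remaining points lie in this disk, and no smaller disk contains both endpoints, so this is the minimum enclosing circle.
The points at distance exactly r from the centre are A_4, A_5 — 2 points.

A_4, A_5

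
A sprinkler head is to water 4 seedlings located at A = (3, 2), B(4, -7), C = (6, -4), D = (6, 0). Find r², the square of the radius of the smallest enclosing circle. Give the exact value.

The minimum enclosing circle of a finite set is fixed by two of the points (as a diameter) or three (as a circumcircle).
The farthest pair is A–B with squared distance 82. The circle on this segment as diameter has centre (3.5, -2.5) and r² = 82/4 = 20.5.
Check C: distance² to centre = 8.5 ≤ 20.5, so it lies inside.
All remaining points lie in this disk, and no smaller disk contains both endpoints, so this is the minimum enclosing circle.

20.5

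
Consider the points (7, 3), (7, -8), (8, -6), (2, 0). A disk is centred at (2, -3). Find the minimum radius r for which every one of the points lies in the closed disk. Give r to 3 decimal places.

7.810

The required radius is the distance from (2, -3) to the farthest point.
Squared distances: 61, 50, 45, 9.
Maximum is 61, attained at (7, 3).
r = √61 ≈ 7.810.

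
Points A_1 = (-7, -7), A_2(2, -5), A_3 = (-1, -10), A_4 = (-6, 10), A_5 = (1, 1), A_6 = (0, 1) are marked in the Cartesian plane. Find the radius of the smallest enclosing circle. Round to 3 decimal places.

10.308

A smallest enclosing disk is always determined by at most three of the input points on its boundary.
The farthest pair is A_3–A_4 with squared distance 425. The circle on this segment as diameter has centre (-3.5, 0) and r² = 425/4 = 106.25.
Check A_1: distance² to centre = 61.25 ≤ 106.25, so it lies inside.
All remaining points lie in this disk, and no smaller disk contains both endpoints, so this is the minimum enclosing circle.
r = √(106.25) ≈ 10.308.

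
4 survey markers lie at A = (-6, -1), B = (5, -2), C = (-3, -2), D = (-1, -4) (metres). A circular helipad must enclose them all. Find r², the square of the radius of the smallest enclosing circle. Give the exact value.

30.5

By Welzl's lemma the MEC is supported by two points (diametrically opposite) or three points (on a circumcircle).
The farthest pair is A–B with squared distance 122. The circle on this segment as diameter has centre (-0.5, -1.5) and r² = 122/4 = 30.5.
Check C: distance² to centre = 6.5 ≤ 30.5, so it lies inside.
All remaining points lie in this disk, and no smaller disk contains both endpoints, so this is the minimum enclosing circle.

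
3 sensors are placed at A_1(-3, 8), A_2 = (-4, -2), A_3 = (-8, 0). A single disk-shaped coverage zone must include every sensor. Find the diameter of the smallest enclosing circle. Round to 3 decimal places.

Side lengths²: A_1A_2² = 101, A_1A_3² = 89, A_2A_3² = 20.
Since A_1A_2² = 101 < 89 + 20 = 109, the triangle is acute, so the smallest enclosing circle is the circumcircle.
Circumcentre = (-167/42, 64/21), r² = 44945/1764.
Diameter = 2r = 2√(44945/1764) ≈ 10.095.

10.095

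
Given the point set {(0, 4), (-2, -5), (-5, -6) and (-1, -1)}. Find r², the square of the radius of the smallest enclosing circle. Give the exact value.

The farthest pair is (0, 4)–(-5, -6) with squared distance 125. The circle on this segment as diameter has centre (-2.5, -1) and r² = 125/4 = 31.25.
Check (-2, -5): distance² to centre = 16.25 ≤ 31.25, so it lies inside.
All remaining points lie in this disk, and no smaller disk contains both endpoints, so this is the minimum enclosing circle.

31.25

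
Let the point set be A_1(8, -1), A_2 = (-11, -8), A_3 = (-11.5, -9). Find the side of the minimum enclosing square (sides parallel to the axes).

19.5

The bounding box has width 19.5 and height 8.
An axis-aligned square enclosing the set must have side ≥ max(width, height).
So the minimum side is max(19.5, 8) = 19.5.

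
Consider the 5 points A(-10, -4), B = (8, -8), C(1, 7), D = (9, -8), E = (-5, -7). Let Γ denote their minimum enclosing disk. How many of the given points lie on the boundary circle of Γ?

The minimum enclosing circle is determined by three boundary points: A, C, D.
Their circumcentre is (5/46, -143/46) with r² = 108953/1058.
The farthest remaining point B is at distance² 91197/1058 ≤ 108953/1058.
The points at distance exactly r from the centre are A, C, D — 3 points.

3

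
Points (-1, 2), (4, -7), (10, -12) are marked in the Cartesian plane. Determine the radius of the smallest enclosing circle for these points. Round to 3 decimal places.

Call the three points A, B, C in the order given.
Side lengths²: AB² = 106, AC² = 317, BC² = 61.
Since AC² = 317 ≥ 106 + 61 = 167, the angle opposite AC is not acute, so the smallest enclosing circle has AC as diameter.
Centre = midpoint of AC = (4.5, -5), r² = 317/4 = 79.25.
r = √(79.25) ≈ 8.902.

8.902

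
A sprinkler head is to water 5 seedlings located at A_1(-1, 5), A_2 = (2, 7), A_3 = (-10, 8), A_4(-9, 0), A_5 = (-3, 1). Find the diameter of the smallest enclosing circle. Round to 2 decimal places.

By Welzl's lemma the MEC is supported by two points (diametrically opposite) or three points (on a circumcircle).
The minimum enclosing circle is determined by three boundary points: A_2, A_3, A_4.
Their circumcentre is (-161/38, 177/38) with r² = 32045/722.
The farthest remaining point A_5 is at distance² 10765/722 ≤ 32045/722.
Diameter = 2r = 2√(32045/722) ≈ 13.32.

13.32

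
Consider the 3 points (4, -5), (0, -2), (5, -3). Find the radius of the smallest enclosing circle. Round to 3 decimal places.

2.591

Call the three points A, B, C in the order given.
Side lengths²: AB² = 25, AC² = 5, BC² = 26.
Since BC² = 26 < 25 + 5 = 30, the triangle is acute, so the smallest enclosing circle is the circumcircle.
Circumcentre = (53/22, -65/22), r² = 1625/242.
r = √(1625/242) ≈ 2.591.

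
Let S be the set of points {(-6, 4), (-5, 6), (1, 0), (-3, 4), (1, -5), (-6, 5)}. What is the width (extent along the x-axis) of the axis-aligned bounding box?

7

max x = 1, min x = -6, so width = 7.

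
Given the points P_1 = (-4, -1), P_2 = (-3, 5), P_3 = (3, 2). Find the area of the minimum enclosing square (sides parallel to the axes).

The bounding box has width 7 and height 6.
An axis-aligned square enclosing the set must have side ≥ max(width, height).
So the minimum side is max(7, 6) = 7.
Area = 7² = 49.

49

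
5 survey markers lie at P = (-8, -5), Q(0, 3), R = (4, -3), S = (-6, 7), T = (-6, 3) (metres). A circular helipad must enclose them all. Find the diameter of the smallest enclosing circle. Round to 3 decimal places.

The minimum enclosing circle of a finite set is fixed by two of the points (as a diameter) or three (as a circumcircle).
The minimum enclosing circle is determined by three boundary points: P, R, S.
Their circumcentre is (-19/7, 2/7) with r² = 2738/49.
The farthest remaining point T is at distance² 890/49 ≤ 2738/49.
Diameter = 2r = 2√(2738/49) ≈ 14.950.

14.950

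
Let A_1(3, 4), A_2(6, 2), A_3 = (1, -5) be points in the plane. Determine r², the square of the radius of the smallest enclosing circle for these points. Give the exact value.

Side lengths²: A_1A_2² = 13, A_1A_3² = 85, A_2A_3² = 74.
Since A_1A_3² = 85 < 74 + 13 = 87, the triangle is acute, so the smallest enclosing circle is the circumcircle.
Circumcentre = (133/62, -33/62), r² = 40885/1922.

40885/1922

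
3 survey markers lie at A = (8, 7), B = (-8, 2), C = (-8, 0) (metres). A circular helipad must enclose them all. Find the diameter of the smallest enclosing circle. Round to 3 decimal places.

17.464

Side lengths²: AB² = 281, AC² = 305, BC² = 4.
Since AC² = 305 ≥ 281 + 4 = 285, the angle opposite AC is not acute, so the smallest enclosing circle has AC as diameter.
Centre = midpoint of AC = (0, 3.5), r² = 305/4 = 76.25.
Diameter = 2r = 2√(76.25) ≈ 17.464.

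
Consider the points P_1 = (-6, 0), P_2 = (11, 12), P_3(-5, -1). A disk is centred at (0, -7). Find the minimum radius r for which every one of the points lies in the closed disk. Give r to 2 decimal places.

The required radius is the distance from (0, -7) to the farthest point.
Squared distances: 85, 482, 61.
Maximum is 482, attained at P_2.
r = √482 ≈ 21.95.

21.95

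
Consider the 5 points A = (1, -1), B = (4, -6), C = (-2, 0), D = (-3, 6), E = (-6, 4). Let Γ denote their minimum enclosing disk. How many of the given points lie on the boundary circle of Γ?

By Welzl's lemma the MEC is supported by two points (diametrically opposite) or three points (on a circumcircle).
The minimum enclosing circle is determined by three boundary points: B, D, E.
Their circumcentre is (-0.7, -0.7) with r² = 50.18.
The farthest remaining point A is at distance² 2.98 ≤ 50.18.
The points at distance exactly r from the centre are B, D, E — 3 points.

3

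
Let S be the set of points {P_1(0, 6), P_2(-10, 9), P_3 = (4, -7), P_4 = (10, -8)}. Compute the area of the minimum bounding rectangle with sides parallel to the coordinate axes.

340

x ranges over [-10, 10], width 20.
y ranges over [-8, 9], height 17.
Area = 20 × 17 = 340.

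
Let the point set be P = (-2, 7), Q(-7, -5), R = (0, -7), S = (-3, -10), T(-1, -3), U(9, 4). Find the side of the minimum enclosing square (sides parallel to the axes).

The bounding box has width 16 and height 17.
An axis-aligned square enclosing the set must have side ≥ max(width, height).
So the minimum side is max(16, 17) = 17.

17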